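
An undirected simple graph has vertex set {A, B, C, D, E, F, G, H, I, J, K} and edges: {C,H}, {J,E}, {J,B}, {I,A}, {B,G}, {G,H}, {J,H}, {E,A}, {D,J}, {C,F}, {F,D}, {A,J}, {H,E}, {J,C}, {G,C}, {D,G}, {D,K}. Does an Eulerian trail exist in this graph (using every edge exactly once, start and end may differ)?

No

Degrees: A:3, B:2, C:4, D:4, E:3, F:2, G:4, H:4, I:1, J:6, K:1
Odd-degree vertices: A, E, I, K (4 total).
An Eulerian trail requires 0 or 2 odd-degree vertices; here there are 4.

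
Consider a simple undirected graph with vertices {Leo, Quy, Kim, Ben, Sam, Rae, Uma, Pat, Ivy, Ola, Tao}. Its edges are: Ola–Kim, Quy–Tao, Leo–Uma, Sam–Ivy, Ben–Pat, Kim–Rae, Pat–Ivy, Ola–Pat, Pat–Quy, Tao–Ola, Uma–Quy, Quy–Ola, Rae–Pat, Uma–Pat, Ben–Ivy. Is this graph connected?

Starting from Leo and exploring outward reaches every vertex (Leo, Uma, Pat, Quy, Ivy, Ola, Ben, Rae, Tao, Sam, Kim); the graph is connected.

Yes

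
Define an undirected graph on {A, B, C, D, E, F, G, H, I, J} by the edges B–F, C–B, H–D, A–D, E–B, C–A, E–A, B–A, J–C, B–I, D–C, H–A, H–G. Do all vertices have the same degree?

Degrees: A:5, B:5, C:4, D:3, E:2, F:1, G:1, H:3, I:1, J:1
Vertex F has degree 1 while A has degree 5, so the graph is not regular.

No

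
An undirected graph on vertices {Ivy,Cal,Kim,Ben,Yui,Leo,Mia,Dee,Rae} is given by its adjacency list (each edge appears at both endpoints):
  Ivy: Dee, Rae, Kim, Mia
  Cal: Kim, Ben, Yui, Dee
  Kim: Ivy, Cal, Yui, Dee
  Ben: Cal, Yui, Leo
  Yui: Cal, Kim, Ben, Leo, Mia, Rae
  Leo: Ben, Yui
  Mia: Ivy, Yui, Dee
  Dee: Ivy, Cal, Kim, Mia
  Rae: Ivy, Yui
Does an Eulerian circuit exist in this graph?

No

Degrees: Ivy:4, Cal:4, Kim:4, Ben:3, Yui:6, Leo:2, Mia:3, Dee:4, Rae:2
Vertices with odd degree: Ben, Mia. An Eulerian circuit requires all degrees even.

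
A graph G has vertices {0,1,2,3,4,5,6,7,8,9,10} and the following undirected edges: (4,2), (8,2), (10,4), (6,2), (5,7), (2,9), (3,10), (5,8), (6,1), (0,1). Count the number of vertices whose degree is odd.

Degrees: 0:1, 1:2, 2:4, 3:1, 4:2, 5:2, 6:2, 7:1, 8:2, 9:1, 10:2
Odd-degree vertices: 0, 3, 7, 9.

4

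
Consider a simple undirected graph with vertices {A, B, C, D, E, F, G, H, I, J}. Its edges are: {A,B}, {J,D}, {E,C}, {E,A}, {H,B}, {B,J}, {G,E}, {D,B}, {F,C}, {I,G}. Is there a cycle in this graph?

|V| = 10, |E| = 10, number of components = 1.
Since 10 > 10 - 1, a cycle must exist; for instance B-D-J-B.

Yes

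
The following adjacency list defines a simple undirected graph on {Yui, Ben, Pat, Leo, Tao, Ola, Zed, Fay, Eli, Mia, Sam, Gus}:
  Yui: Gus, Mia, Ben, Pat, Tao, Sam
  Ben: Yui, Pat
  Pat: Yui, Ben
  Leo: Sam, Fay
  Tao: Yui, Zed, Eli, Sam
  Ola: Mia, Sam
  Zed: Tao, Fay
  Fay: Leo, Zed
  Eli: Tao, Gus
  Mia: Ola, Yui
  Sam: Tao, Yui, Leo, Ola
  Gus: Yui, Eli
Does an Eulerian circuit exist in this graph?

Degrees: Yui:6, Ben:2, Pat:2, Leo:2, Tao:4, Ola:2, Zed:2, Fay:2, Eli:2, Mia:2, Sam:4, Gus:2
All degrees are even and the non-isolated vertices are connected — an Eulerian circuit exists.

Yes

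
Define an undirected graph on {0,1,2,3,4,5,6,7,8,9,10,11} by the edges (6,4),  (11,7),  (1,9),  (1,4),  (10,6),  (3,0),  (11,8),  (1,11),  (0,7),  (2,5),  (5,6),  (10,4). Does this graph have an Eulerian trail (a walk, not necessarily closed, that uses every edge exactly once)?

No

Degrees: 0:2, 1:3, 2:1, 3:1, 4:3, 5:2, 6:3, 7:2, 8:1, 9:1, 10:2, 11:3
Odd-degree vertices: 1, 2, 3, 4, 6, 8, 9, 11 (8 total).
An Eulerian trail requires 0 or 2 odd-degree vertices; here there are 8.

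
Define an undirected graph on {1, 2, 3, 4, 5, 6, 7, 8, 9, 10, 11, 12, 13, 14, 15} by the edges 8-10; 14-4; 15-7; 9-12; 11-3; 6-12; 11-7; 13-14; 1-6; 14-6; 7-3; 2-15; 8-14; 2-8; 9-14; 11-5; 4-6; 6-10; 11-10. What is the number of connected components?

Component: {1, 2, 3, 4, 5, 6, 7, 8, 9, 10, 11, 12, 13, 14, 15}

1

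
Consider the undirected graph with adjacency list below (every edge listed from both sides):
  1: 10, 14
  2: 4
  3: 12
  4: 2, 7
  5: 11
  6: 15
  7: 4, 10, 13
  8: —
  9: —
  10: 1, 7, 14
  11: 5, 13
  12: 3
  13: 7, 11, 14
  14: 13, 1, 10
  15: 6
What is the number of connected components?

Component: {8}
Component: {9}
Component: {3, 12}
Component: {6, 15}
Component: {1, 2, 4, 5, 7, 10, 11, 13, 14}

5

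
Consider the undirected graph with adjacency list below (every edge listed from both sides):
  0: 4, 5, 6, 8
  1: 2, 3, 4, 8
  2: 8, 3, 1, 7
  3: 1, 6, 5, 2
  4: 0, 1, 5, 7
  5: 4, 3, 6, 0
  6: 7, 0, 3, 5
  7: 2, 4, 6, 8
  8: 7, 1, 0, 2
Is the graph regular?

Yes

Degrees: 0:4, 1:4, 2:4, 3:4, 4:4, 5:4, 6:4, 7:4, 8:4
All degrees equal 4; the graph is regular.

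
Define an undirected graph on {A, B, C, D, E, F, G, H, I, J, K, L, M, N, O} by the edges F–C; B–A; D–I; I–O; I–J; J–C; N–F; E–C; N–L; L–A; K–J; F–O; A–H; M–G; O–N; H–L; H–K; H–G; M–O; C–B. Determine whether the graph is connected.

Yes

A breadth-first search from A visits A, L, B, H, N, C, K, G, F, O, J, E, M, I, D — all 15 vertices — so the graph is connected.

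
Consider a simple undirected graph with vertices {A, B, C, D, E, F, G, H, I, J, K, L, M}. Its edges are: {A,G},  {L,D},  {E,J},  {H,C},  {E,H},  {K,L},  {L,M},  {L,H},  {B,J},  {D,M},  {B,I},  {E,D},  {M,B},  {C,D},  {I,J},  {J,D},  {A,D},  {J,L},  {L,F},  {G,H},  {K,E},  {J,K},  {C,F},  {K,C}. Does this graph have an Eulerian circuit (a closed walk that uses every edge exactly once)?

Degrees: A:2, B:3, C:4, D:6, E:4, F:2, G:2, H:4, I:2, J:6, K:4, L:6, M:3
Vertices with odd degree: B, M. An Eulerian circuit requires all degrees even.

No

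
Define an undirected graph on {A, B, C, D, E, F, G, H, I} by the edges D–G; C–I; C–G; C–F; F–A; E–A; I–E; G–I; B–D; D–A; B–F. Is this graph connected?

Component: {H}
Component: {A, B, C, D, E, F, G, I}
There are 2 separate components, so the graph is not connected.

No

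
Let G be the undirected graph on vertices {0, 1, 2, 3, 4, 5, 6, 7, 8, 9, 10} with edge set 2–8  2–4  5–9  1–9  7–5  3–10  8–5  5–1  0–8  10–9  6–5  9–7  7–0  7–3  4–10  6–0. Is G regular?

Degrees: 0:3, 1:2, 2:2, 3:2, 4:2, 5:5, 6:2, 7:4, 8:3, 9:4, 10:3
Degrees are not all equal (e.g. deg(1)=2 but deg(5)=5); not regular.

No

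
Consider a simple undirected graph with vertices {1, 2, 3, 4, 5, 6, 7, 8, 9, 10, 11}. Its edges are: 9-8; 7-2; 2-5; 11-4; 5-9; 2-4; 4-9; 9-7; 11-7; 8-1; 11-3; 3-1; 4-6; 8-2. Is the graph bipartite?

Yes

Partition the vertices as {3, 4, 5, 7, 8, 10} vs {1, 2, 6, 9, 11}. Each listed edge has one endpoint in each part, so the graph is bipartite.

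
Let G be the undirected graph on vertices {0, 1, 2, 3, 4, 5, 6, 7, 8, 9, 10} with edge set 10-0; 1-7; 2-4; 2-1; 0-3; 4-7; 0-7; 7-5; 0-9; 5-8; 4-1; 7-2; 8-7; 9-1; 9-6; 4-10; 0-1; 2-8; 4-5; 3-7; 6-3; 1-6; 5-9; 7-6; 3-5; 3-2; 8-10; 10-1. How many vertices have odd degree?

6

Degrees: 0:5, 1:7, 2:5, 3:5, 4:5, 5:5, 6:4, 7:8, 8:4, 9:4, 10:4
Odd-degree vertices: 0, 1, 2, 3, 4, 5.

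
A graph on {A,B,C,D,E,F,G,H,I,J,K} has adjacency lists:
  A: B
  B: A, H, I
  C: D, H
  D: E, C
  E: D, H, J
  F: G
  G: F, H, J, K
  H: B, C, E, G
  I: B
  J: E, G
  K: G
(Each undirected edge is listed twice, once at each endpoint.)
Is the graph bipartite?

Yes

Color {B, C, E, G} black and {A, D, F, H, I, J, K} white. No edge joins two same-colored vertices, so the graph is bipartite.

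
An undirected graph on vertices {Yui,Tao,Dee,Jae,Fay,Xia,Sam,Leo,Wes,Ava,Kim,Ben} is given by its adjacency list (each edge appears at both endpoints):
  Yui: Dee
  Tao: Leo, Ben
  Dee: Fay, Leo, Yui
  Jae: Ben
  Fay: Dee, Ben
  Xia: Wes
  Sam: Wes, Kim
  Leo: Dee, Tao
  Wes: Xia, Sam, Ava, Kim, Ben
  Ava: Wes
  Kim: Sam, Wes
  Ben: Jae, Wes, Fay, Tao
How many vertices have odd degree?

Degrees: Yui:1, Tao:2, Dee:3, Jae:1, Fay:2, Xia:1, Sam:2, Leo:2, Wes:5, Ava:1, Kim:2, Ben:4
Odd-degree vertices: Yui, Dee, Jae, Xia, Wes, Ava.

6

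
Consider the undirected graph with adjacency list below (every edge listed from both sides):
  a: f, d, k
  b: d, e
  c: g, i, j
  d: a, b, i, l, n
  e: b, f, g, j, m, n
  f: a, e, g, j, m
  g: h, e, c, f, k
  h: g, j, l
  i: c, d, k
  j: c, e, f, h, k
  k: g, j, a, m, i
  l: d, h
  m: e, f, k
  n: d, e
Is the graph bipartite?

e-f-g-e is an odd cycle (length 3), and a bipartite graph can contain only even cycles.

No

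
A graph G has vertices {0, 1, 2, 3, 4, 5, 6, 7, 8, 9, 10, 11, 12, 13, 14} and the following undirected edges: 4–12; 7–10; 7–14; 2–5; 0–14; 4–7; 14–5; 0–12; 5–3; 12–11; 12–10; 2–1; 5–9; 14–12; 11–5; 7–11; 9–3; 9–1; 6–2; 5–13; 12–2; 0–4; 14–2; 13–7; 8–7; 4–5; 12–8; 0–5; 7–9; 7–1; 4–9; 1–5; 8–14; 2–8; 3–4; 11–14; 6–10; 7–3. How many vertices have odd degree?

Degrees: 0:4, 1:4, 2:6, 3:4, 4:6, 5:9, 6:2, 7:9, 8:4, 9:5, 10:3, 11:4, 12:7, 13:2, 14:7
Odd-degree vertices: 5, 7, 9, 10, 12, 14.

6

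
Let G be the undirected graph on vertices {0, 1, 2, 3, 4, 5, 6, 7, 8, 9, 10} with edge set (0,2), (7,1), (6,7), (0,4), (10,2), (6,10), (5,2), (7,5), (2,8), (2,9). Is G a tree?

|V| = 11, |E| = 10.
It is not connected, so it is not a tree.

No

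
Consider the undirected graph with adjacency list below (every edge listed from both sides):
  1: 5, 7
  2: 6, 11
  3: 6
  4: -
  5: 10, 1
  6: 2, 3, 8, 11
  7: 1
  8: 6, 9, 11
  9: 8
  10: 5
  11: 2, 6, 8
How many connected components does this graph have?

Component: {4}
Component: {1, 5, 7, 10}
Component: {2, 3, 6, 8, 9, 11}

3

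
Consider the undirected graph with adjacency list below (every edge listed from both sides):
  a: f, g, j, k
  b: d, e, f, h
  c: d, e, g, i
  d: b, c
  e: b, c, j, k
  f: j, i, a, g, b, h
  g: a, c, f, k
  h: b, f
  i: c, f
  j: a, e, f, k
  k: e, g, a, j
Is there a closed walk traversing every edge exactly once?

Degrees: a:4, b:4, c:4, d:2, e:4, f:6, g:4, h:2, i:2, j:4, k:4
All degrees are even and the non-isolated vertices are connected — an Eulerian circuit exists.

Yes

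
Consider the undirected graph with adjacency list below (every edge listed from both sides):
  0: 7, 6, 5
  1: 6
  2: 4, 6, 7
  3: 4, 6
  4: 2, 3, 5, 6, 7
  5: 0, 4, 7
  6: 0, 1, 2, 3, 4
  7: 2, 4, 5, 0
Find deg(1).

1

Neighbors of 1: 6.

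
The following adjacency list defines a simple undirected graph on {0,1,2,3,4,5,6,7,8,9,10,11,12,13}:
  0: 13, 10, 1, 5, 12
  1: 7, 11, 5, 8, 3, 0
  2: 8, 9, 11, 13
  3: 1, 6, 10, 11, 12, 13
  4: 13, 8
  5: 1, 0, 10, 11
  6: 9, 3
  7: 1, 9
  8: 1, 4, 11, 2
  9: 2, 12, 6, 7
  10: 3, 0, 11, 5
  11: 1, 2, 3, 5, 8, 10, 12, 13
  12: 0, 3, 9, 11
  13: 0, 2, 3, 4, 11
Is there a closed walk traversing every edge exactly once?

No

Degrees: 0:5, 1:6, 2:4, 3:6, 4:2, 5:4, 6:2, 7:2, 8:4, 9:4, 10:4, 11:8, 12:4, 13:5
0, 13 have odd degree; an Eulerian circuit needs every degree to be even, so none exists.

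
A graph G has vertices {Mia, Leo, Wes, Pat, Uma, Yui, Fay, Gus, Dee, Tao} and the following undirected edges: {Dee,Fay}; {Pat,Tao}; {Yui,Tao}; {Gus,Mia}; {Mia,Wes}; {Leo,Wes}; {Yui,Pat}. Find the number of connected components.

Component: {Uma}
Component: {Fay, Dee}
Component: {Pat, Yui, Tao}
Component: {Mia, Leo, Wes, Gus}

4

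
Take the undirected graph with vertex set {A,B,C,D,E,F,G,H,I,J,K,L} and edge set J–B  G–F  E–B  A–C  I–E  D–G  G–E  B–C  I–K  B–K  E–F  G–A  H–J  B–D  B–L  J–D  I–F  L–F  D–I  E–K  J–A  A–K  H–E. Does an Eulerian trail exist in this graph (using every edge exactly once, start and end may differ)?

Degrees: A:4, B:6, C:2, D:4, E:6, F:4, G:4, H:2, I:4, J:4, K:4, L:2
Odd-degree vertices: none (0 total).
With 0 odd-degree vertices and all edges in one connected piece, an Eulerian trail exists.

Yes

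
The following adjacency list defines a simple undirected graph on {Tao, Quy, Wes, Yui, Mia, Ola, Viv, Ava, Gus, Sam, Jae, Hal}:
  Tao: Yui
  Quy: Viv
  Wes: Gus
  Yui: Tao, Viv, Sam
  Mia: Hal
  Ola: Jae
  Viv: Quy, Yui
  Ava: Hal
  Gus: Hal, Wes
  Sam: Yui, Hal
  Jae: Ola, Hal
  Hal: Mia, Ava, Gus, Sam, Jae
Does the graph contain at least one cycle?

The graph has 12 vertices, 11 edges, and 1 connected component.
Since 11 = 12 - 1, the graph is a forest and contains no cycle.

No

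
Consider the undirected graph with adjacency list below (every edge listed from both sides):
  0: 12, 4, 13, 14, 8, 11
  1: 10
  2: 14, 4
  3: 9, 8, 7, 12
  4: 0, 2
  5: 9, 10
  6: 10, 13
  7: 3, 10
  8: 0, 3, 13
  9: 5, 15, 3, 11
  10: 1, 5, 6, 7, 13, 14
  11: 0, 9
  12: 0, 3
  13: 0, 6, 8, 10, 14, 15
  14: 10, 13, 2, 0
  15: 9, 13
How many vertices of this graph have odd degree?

Degrees: 0:6, 1:1, 2:2, 3:4, 4:2, 5:2, 6:2, 7:2, 8:3, 9:4, 10:6, 11:2, 12:2, 13:6, 14:4, 15:2
Odd-degree vertices: 1, 8.

2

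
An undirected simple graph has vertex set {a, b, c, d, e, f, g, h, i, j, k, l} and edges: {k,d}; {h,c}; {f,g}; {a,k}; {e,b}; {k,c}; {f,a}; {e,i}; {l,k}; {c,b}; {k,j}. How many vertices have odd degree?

8

Degrees: a:2, b:2, c:3, d:1, e:2, f:2, g:1, h:1, i:1, j:1, k:5, l:1
Odd-degree vertices: c, d, g, h, i, j, k, l.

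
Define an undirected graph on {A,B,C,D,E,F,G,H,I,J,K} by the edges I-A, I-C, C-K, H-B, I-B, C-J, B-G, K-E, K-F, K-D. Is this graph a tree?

The graph has 11 vertices and 10 edges.
Connected and |E| = |V| - 1, which characterizes a tree.

Yes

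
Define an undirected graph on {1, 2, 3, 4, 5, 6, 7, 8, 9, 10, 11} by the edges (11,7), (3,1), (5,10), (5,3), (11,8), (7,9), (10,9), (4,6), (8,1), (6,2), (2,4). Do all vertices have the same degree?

Degrees: 1:2, 2:2, 3:2, 4:2, 5:2, 6:2, 7:2, 8:2, 9:2, 10:2, 11:2
Every vertex has degree 2, so the graph is 2-regular.

Yes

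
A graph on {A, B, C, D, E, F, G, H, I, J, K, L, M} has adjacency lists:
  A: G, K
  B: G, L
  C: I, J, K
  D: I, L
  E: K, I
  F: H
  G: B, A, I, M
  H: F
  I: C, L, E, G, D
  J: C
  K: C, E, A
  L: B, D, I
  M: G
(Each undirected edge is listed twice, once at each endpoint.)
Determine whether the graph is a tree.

No

|V| = 13, |E| = 15.
It is not connected, so it is not a tree.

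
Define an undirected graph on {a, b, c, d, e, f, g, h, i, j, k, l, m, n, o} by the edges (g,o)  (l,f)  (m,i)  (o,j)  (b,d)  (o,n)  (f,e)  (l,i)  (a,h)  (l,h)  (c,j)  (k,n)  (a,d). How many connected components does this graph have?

2

Component: {c, g, j, k, n, o}
Component: {a, b, d, e, f, h, i, l, m}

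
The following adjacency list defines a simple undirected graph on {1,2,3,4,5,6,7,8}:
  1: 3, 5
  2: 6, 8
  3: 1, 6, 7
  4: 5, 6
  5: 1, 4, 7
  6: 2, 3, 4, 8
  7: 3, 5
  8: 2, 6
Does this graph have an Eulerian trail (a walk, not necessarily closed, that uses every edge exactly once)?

Yes

Degrees: 1:2, 2:2, 3:3, 4:2, 5:3, 6:4, 7:2, 8:2
Odd-degree vertices: 3, 5 (2 total).
The non-isolated vertices are connected and exactly 2 have odd degree, so an Eulerian trail exists (from 3 to 5).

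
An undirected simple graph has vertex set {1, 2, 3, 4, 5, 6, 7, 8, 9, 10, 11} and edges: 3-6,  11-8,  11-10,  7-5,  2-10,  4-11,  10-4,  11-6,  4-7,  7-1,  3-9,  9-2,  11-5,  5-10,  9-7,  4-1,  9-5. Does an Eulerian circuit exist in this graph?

Degrees: 1:2, 2:2, 3:2, 4:4, 5:4, 6:2, 7:4, 8:1, 9:4, 10:4, 11:5
Vertices with odd degree: 8, 11. An Eulerian circuit requires all degrees even.

No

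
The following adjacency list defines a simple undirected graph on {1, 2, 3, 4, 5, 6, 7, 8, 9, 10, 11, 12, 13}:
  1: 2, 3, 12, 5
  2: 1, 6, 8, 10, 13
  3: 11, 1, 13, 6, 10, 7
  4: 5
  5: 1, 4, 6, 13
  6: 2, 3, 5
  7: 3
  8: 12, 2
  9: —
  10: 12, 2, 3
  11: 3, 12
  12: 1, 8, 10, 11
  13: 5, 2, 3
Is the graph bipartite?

Yes

A valid 2-coloring puts {2, 3, 5, 9, 12} on one side and {1, 4, 6, 7, 8, 10, 11, 13} on the other; every edge crosses between the two sides.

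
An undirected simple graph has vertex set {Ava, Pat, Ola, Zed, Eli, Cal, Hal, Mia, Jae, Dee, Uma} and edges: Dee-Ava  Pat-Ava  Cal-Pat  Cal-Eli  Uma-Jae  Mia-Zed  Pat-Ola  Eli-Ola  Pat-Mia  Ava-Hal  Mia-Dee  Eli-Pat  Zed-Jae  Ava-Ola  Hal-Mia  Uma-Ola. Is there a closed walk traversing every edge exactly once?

Degrees: Ava:4, Pat:5, Ola:4, Zed:2, Eli:3, Cal:2, Hal:2, Mia:4, Jae:2, Dee:2, Uma:2
Vertices with odd degree: Pat, Eli. An Eulerian circuit requires all degrees even.

No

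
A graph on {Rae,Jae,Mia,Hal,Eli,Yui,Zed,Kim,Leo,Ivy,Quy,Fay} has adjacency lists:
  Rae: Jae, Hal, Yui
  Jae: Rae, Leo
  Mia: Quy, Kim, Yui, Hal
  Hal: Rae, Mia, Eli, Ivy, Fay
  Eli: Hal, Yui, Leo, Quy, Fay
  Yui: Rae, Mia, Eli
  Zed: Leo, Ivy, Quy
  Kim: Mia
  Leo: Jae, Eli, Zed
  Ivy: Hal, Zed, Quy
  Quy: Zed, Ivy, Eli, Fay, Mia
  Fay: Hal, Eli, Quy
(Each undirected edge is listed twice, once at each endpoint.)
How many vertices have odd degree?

10

Degrees: Rae:3, Jae:2, Mia:4, Hal:5, Eli:5, Yui:3, Zed:3, Kim:1, Leo:3, Ivy:3, Quy:5, Fay:3
Odd-degree vertices: Rae, Hal, Eli, Yui, Zed, Kim, Leo, Ivy, Quy, Fay.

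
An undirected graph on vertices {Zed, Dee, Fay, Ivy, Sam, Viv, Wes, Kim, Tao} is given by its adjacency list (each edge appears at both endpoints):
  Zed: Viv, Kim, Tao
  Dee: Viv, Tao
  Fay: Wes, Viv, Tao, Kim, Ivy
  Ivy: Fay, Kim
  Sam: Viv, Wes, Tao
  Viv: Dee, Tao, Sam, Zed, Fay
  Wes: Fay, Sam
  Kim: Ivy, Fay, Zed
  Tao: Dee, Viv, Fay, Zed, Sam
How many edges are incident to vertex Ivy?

2

Neighbors of Ivy: Fay, Kim.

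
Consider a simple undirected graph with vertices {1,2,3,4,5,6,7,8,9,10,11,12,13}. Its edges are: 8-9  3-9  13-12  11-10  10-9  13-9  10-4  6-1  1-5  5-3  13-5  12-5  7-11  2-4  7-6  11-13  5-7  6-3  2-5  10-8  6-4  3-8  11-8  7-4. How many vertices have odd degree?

0

Degrees: 1:2, 2:2, 3:4, 4:4, 5:6, 6:4, 7:4, 8:4, 9:4, 10:4, 11:4, 12:2, 13:4
Odd-degree vertices: none.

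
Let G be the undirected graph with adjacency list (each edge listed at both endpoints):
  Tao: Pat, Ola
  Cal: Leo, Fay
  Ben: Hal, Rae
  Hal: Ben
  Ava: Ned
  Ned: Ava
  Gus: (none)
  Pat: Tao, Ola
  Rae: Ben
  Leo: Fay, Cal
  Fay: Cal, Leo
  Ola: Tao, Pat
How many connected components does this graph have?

Component: {Gus}
Component: {Ava, Ned}
Component: {Tao, Pat, Ola}
Component: {Cal, Leo, Fay}
Component: {Ben, Hal, Rae}

5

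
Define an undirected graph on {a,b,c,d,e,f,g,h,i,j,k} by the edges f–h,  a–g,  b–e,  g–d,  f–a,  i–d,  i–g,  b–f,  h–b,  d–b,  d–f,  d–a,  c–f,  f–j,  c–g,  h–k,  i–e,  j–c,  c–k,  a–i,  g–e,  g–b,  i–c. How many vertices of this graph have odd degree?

Degrees: a:4, b:5, c:5, d:5, e:3, f:6, g:6, h:3, i:5, j:2, k:2
Odd-degree vertices: b, c, d, e, h, i.

6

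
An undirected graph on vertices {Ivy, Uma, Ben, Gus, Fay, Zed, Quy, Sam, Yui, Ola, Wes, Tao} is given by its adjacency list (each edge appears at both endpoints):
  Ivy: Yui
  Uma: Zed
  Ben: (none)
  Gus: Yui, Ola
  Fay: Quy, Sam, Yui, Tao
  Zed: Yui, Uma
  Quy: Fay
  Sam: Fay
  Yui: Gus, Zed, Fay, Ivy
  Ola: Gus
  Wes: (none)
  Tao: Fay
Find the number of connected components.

3

Component: {Ben}
Component: {Wes}
Component: {Ivy, Uma, Gus, Fay, Zed, Quy, Sam, Yui, Ola, Tao}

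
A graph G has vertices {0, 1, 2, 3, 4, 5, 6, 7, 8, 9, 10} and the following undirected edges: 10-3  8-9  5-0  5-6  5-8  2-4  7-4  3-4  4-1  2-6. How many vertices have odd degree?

6

Degrees: 0:1, 1:1, 2:2, 3:2, 4:4, 5:3, 6:2, 7:1, 8:2, 9:1, 10:1
Odd-degree vertices: 0, 1, 5, 7, 9, 10.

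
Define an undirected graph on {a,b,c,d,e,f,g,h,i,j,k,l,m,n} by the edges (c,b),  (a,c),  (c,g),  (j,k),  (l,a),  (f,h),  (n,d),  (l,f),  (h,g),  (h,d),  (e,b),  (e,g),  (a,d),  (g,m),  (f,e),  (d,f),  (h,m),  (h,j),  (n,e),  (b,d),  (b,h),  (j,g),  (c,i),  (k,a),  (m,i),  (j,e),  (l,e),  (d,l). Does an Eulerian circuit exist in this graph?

Degrees: a:4, b:4, c:4, d:6, e:6, f:4, g:5, h:6, i:2, j:4, k:2, l:4, m:3, n:2
Vertices with odd degree: g, m. An Eulerian circuit requires all degrees even.

No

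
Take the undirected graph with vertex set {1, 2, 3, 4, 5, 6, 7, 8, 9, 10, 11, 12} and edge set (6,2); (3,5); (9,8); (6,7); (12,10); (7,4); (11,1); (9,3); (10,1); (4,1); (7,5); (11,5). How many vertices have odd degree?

6

Degrees: 1:3, 2:1, 3:2, 4:2, 5:3, 6:2, 7:3, 8:1, 9:2, 10:2, 11:2, 12:1
Odd-degree vertices: 1, 2, 5, 7, 8, 12.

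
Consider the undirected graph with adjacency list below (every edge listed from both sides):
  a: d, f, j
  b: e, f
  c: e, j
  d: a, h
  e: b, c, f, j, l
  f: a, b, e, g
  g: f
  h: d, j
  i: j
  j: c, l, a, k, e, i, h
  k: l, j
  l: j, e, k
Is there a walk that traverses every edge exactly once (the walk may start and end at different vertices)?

No

Degrees: a:3, b:2, c:2, d:2, e:5, f:4, g:1, h:2, i:1, j:7, k:2, l:3
Odd-degree vertices: a, e, g, i, j, l (6 total).
With 6 odd-degree vertices (more than two), no single trail can use every edge.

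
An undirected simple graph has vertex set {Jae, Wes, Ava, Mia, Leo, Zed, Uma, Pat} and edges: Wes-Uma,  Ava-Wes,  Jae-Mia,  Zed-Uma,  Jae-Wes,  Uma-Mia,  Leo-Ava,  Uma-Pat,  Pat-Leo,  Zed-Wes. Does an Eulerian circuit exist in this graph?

Degrees: Jae:2, Wes:4, Ava:2, Mia:2, Leo:2, Zed:2, Uma:4, Pat:2
Every vertex has even degree and the edges form a single connected piece, so an Eulerian circuit exists.

Yes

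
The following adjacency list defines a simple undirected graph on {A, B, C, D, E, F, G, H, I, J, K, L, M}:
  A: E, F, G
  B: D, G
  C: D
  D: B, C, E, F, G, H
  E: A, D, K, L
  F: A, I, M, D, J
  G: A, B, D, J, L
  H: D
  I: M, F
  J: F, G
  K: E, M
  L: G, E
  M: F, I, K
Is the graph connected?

A breadth-first search from A visits A, F, G, E, D, M, I, J, B, L, K, C, H — all 13 vertices — so the graph is connected.

Yes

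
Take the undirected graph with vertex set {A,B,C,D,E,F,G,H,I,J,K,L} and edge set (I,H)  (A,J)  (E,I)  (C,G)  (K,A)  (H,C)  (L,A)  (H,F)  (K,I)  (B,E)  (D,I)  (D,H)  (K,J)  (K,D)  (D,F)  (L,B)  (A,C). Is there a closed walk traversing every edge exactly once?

Degrees: A:4, B:2, C:3, D:4, E:2, F:2, G:1, H:4, I:4, J:2, K:4, L:2
C, G have odd degree; an Eulerian circuit needs every degree to be even, so none exists.

No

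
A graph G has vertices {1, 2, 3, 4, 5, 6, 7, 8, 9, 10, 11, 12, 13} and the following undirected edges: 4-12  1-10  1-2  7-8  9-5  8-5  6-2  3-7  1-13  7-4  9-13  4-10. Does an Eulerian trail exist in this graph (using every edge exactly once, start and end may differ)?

No

Degrees: 1:3, 2:2, 3:1, 4:3, 5:2, 6:1, 7:3, 8:2, 9:2, 10:2, 11:0, 12:1, 13:2
Odd-degree vertices: 1, 3, 4, 6, 7, 12 (6 total).
With 6 odd-degree vertices (more than two), no single trail can use every edge.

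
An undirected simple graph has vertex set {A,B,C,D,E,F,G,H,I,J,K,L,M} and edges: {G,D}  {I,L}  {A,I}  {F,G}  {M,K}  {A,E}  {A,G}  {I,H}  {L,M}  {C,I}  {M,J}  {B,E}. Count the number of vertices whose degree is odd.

10

Degrees: A:3, B:1, C:1, D:1, E:2, F:1, G:3, H:1, I:4, J:1, K:1, L:2, M:3
Odd-degree vertices: A, B, C, D, F, G, H, J, K, M.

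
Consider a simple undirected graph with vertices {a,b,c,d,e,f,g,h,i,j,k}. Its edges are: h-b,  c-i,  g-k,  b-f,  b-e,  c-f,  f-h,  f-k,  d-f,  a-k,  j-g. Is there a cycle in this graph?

Yes

The graph has 11 vertices, 11 edges, and 1 connected component.
One cycle is f-b-h-f.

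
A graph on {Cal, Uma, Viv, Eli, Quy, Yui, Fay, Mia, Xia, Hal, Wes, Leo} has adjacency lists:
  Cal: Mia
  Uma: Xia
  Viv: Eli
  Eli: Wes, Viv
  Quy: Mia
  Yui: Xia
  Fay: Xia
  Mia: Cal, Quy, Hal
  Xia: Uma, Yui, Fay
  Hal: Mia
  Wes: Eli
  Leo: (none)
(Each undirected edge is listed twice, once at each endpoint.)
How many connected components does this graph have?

4

Component: {Leo}
Component: {Viv, Eli, Wes}
Component: {Cal, Quy, Mia, Hal}
Component: {Uma, Yui, Fay, Xia}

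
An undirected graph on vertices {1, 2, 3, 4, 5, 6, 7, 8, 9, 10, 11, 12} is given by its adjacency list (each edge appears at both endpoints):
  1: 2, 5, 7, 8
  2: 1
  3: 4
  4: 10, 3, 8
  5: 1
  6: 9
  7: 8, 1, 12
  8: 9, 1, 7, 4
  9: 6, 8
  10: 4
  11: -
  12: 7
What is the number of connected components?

2

Component: {11}
Component: {1, 2, 3, 4, 5, 6, 7, 8, 9, 10, 12}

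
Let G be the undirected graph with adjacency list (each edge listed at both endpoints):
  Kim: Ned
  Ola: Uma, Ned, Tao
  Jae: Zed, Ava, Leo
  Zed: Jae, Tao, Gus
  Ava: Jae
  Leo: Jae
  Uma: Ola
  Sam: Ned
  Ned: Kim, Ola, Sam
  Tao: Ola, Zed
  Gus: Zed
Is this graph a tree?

The graph has 11 vertices and 10 edges.
Connected and |E| = |V| - 1, which characterizes a tree.

Yes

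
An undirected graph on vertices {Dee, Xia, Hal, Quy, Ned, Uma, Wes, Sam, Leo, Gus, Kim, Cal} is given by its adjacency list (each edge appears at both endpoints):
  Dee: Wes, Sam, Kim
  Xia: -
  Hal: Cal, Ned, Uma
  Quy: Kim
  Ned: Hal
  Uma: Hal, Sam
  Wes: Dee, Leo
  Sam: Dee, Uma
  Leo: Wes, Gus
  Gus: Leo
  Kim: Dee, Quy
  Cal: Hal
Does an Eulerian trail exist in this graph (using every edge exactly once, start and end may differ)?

Degrees: Dee:3, Xia:0, Hal:3, Quy:1, Ned:1, Uma:2, Wes:2, Sam:2, Leo:2, Gus:1, Kim:2, Cal:1
Odd-degree vertices: Dee, Hal, Quy, Ned, Gus, Cal (6 total).
An Eulerian trail requires 0 or 2 odd-degree vertices; here there are 6.

No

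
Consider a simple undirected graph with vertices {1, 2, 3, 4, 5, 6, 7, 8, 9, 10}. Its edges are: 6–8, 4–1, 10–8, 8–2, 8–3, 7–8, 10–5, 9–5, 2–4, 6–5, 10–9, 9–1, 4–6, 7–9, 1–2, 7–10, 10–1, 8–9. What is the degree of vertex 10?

Neighbors of 10: 1, 5, 7, 8, 9.

5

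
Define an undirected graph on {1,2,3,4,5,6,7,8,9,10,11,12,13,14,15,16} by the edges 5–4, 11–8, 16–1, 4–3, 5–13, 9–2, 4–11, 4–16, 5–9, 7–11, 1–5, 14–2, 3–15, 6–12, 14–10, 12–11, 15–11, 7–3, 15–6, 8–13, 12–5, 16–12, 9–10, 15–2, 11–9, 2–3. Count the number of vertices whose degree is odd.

2

Degrees: 1:2, 2:4, 3:4, 4:4, 5:5, 6:2, 7:2, 8:2, 9:4, 10:2, 11:6, 12:4, 13:2, 14:2, 15:4, 16:3
Odd-degree vertices: 5, 16.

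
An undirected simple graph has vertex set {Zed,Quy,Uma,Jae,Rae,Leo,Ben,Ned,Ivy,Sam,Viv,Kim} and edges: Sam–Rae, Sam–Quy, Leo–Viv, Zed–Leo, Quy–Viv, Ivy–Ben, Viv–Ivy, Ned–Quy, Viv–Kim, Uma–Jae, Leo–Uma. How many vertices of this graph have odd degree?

8

Degrees: Zed:1, Quy:3, Uma:2, Jae:1, Rae:1, Leo:3, Ben:1, Ned:1, Ivy:2, Sam:2, Viv:4, Kim:1
Odd-degree vertices: Zed, Quy, Jae, Rae, Leo, Ben, Ned, Kim.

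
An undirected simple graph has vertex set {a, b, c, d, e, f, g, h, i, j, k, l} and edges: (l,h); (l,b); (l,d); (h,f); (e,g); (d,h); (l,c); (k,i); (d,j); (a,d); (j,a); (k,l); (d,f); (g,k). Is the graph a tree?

The graph has 12 vertices and 14 edges.
A tree on 12 vertices has exactly 11 edges; this graph has 14, so it contains a cycle and is not a tree.

No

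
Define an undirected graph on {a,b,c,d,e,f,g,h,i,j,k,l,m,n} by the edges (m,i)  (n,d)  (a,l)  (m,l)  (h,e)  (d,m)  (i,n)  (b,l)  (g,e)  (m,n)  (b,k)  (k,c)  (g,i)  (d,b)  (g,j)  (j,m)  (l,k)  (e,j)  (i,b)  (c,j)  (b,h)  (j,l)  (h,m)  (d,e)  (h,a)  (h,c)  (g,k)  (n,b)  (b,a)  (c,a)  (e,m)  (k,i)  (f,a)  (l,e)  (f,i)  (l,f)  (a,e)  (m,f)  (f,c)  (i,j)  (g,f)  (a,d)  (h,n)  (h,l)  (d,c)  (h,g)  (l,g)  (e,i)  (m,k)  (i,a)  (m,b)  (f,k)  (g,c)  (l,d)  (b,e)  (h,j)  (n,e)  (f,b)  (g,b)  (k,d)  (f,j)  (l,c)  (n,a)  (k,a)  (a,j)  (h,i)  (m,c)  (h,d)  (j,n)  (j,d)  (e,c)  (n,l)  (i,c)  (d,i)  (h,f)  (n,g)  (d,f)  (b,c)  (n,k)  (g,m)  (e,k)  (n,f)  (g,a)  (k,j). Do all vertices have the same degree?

Degrees: a:12, b:12, c:12, d:12, e:12, f:12, g:12, h:12, i:12, j:12, k:12, l:12, m:12, n:12
Every vertex has degree 12, so the graph is 12-regular.

Yes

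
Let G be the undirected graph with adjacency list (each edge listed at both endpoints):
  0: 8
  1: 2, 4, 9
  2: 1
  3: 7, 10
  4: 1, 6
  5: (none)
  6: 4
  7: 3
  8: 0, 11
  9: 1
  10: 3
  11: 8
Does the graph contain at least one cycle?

|V| = 12, |E| = 8, number of components = 4.
Since 8 = 12 - 4, the graph is a forest and contains no cycle.

No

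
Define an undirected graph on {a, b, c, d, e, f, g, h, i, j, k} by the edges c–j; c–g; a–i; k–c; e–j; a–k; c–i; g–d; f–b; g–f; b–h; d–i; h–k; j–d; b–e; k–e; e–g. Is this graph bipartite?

Yes

Partition the vertices as {b, g, i, j, k} vs {a, c, d, e, f, h}. Each listed edge has one endpoint in each part, so the graph is bipartite.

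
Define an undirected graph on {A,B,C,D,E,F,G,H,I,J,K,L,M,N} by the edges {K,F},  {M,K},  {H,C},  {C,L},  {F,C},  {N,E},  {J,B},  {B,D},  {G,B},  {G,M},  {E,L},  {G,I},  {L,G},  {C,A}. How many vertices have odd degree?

Degrees: A:1, B:3, C:4, D:1, E:2, F:2, G:4, H:1, I:1, J:1, K:2, L:3, M:2, N:1
Odd-degree vertices: A, B, D, H, I, J, L, N.

8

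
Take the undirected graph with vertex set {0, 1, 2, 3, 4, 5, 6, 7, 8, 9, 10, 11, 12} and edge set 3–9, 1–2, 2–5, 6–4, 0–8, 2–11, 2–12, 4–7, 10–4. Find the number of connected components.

4

Component: {0, 8}
Component: {3, 9}
Component: {4, 6, 7, 10}
Component: {1, 2, 5, 11, 12}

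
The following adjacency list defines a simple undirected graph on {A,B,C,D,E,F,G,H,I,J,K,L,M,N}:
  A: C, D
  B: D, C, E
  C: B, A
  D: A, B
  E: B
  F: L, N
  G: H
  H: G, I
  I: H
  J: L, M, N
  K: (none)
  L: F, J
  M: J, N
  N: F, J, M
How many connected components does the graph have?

Component: {K}
Component: {G, H, I}
Component: {A, B, C, D, E}
Component: {F, J, L, M, N}

4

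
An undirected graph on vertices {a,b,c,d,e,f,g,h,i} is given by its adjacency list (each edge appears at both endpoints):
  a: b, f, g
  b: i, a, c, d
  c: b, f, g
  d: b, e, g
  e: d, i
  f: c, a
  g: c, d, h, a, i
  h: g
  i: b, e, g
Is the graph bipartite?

Partition the vertices as {b, e, f, g} vs {a, c, d, h, i}. Each listed edge has one endpoint in each part, so the graph is bipartite.

Yes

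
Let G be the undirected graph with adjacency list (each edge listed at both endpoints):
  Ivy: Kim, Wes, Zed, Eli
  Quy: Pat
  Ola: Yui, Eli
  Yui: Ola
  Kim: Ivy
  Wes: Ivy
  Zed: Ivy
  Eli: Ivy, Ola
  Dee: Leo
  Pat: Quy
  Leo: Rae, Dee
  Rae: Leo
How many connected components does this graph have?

Component: {Quy, Pat}
Component: {Dee, Leo, Rae}
Component: {Ivy, Ola, Yui, Kim, Wes, Zed, Eli}

3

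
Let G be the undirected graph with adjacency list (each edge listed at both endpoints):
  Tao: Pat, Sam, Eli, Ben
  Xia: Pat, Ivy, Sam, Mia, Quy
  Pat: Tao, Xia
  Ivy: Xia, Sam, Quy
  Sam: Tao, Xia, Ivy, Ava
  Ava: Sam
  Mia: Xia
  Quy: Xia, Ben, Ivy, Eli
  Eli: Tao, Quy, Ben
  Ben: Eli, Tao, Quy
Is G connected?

A breadth-first search from Tao visits Tao, Sam, Pat, Eli, Ben, Ivy, Ava, Xia, Quy, Mia — all 10 vertices — so the graph is connected.

Yes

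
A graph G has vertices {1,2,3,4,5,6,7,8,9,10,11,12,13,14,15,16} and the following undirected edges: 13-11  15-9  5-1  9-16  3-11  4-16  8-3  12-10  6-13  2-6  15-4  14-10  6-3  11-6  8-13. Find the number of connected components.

Component: {7}
Component: {1, 5}
Component: {10, 12, 14}
Component: {4, 9, 15, 16}
Component: {2, 3, 6, 8, 11, 13}

5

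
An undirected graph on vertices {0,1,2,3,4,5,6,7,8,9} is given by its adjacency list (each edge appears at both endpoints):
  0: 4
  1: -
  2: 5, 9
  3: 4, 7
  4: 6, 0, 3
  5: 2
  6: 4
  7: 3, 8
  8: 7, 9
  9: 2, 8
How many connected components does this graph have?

2

Component: {1}
Component: {0, 2, 3, 4, 5, 6, 7, 8, 9}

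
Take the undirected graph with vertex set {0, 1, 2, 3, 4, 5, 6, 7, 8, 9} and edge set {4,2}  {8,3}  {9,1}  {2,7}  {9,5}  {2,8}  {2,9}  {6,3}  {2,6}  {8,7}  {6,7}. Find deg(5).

1

Neighbors of 5: 9.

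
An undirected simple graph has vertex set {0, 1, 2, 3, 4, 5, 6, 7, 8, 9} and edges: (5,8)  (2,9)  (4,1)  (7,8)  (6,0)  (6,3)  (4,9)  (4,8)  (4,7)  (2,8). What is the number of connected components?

Component: {0, 3, 6}
Component: {1, 2, 4, 5, 7, 8, 9}

2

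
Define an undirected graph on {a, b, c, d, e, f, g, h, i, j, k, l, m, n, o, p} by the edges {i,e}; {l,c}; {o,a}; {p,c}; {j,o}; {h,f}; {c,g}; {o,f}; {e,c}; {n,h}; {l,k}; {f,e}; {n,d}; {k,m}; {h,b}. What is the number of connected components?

1

Component: {a, b, c, d, e, f, g, h, i, j, k, l, m, n, o, p}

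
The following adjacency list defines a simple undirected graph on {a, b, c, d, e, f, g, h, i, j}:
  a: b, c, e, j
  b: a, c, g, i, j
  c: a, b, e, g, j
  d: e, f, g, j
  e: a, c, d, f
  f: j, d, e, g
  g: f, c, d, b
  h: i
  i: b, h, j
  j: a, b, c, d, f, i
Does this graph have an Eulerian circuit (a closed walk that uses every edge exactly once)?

No

Degrees: a:4, b:5, c:5, d:4, e:4, f:4, g:4, h:1, i:3, j:6
Vertices with odd degree: b, c, h, i. An Eulerian circuit requires all degrees even.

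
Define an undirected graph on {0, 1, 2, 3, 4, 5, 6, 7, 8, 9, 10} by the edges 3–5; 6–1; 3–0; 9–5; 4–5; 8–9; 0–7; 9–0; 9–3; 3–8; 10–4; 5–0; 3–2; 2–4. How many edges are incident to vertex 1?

Neighbors of 1: 6.

1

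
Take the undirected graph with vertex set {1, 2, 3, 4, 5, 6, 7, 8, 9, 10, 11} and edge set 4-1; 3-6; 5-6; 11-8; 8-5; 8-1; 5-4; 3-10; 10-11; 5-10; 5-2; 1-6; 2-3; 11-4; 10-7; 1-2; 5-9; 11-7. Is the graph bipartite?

10-7-11-10 is an odd cycle (length 3), and a bipartite graph can contain only even cycles.

No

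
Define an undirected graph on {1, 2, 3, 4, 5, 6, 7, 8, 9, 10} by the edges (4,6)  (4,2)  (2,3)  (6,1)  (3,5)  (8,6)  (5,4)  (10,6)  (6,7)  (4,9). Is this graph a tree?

The graph has 10 vertices and 10 edges.
Connected but with 10 > 9 edges, so it has a cycle and is not a tree.

No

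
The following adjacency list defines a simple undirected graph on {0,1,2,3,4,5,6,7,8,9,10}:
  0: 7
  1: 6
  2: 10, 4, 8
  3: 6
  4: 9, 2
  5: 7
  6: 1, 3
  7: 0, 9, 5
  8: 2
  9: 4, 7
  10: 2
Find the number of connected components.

Component: {1, 3, 6}
Component: {0, 2, 4, 5, 7, 8, 9, 10}

2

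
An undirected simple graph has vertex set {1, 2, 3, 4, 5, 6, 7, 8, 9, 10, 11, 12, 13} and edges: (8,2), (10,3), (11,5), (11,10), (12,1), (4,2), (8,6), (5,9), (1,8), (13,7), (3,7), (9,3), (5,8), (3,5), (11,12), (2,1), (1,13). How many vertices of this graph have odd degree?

Degrees: 1:4, 2:3, 3:4, 4:1, 5:4, 6:1, 7:2, 8:4, 9:2, 10:2, 11:3, 12:2, 13:2
Odd-degree vertices: 2, 4, 6, 11.

4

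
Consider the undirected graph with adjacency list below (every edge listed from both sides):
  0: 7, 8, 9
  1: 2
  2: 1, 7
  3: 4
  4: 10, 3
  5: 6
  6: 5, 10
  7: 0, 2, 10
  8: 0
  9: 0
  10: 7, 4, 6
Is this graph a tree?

The graph has 11 vertices and 10 edges.
It is connected with exactly 10 edges, hence acyclic — it is a tree.

Yes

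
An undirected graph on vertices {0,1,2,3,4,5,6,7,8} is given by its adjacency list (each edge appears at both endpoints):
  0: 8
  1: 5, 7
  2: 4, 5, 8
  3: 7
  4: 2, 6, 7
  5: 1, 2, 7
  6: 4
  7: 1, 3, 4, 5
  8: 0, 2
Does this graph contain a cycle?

The graph has 9 vertices, 10 edges, and 1 connected component.
One cycle is 2-4-7-5-2.

Yes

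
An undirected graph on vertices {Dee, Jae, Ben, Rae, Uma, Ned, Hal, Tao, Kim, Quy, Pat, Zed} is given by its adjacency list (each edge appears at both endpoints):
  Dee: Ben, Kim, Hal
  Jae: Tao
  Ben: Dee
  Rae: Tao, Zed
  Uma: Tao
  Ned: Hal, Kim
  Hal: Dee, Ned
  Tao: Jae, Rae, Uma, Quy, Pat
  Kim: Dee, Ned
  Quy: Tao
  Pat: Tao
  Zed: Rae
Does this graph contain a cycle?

The graph has 12 vertices, 11 edges, and 2 connected components.
One cycle is Dee-Hal-Ned-Kim-Dee.

Yes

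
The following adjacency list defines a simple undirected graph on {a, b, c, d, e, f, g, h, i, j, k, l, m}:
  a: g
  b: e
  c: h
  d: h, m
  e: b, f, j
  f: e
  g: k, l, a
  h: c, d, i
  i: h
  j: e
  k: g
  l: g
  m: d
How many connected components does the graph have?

3

Component: {a, g, k, l}
Component: {b, e, f, j}
Component: {c, d, h, i, m}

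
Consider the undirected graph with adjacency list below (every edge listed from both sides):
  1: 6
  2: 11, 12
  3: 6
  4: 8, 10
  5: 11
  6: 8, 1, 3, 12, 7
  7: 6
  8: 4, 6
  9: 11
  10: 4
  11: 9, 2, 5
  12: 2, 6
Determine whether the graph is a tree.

The graph has 12 vertices and 11 edges.
Connected and |E| = |V| - 1, which characterizes a tree.

Yes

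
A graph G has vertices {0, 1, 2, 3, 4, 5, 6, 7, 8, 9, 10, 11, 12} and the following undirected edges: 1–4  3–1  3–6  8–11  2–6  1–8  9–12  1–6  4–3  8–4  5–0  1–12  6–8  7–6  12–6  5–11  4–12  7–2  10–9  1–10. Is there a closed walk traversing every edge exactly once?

Degrees: 0:1, 1:6, 2:2, 3:3, 4:4, 5:2, 6:6, 7:2, 8:4, 9:2, 10:2, 11:2, 12:4
0, 3 have odd degree; an Eulerian circuit needs every degree to be even, so none exists.

No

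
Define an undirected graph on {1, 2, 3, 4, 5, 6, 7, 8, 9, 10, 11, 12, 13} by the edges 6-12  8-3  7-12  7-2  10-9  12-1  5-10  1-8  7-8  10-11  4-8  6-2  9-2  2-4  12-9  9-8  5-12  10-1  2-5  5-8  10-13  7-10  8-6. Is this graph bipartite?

Yes

A valid 2-coloring puts {2, 8, 10, 12} on one side and {1, 3, 4, 5, 6, 7, 9, 11, 13} on the other; every edge crosses between the two sides.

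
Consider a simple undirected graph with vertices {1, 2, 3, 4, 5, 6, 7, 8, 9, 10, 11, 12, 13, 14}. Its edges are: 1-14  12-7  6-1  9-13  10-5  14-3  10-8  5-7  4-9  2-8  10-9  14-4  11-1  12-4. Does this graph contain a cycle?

|V| = 14, |E| = 14, number of components = 1.
One cycle is 4-9-10-5-7-12-4.

Yes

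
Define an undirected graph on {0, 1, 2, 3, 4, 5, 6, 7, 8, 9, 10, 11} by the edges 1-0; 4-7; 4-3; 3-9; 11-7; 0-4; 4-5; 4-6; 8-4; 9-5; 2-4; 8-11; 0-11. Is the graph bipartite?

A valid 2-coloring puts {1, 4, 9, 10, 11} on one side and {0, 2, 3, 5, 6, 7, 8} on the other; every edge crosses between the two sides.

Yes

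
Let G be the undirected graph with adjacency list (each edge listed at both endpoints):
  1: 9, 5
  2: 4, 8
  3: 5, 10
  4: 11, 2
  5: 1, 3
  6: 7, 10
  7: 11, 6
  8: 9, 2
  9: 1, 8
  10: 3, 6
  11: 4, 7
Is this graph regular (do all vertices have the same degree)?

Yes

Degrees: 1:2, 2:2, 3:2, 4:2, 5:2, 6:2, 7:2, 8:2, 9:2, 10:2, 11:2
All degrees equal 2; the graph is regular.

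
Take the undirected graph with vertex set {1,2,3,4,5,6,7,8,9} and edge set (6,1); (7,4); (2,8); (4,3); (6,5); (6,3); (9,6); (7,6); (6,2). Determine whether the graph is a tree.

|V| = 9, |E| = 9.
A tree on 9 vertices has exactly 8 edges; this graph has 9, so it contains a cycle and is not a tree.

No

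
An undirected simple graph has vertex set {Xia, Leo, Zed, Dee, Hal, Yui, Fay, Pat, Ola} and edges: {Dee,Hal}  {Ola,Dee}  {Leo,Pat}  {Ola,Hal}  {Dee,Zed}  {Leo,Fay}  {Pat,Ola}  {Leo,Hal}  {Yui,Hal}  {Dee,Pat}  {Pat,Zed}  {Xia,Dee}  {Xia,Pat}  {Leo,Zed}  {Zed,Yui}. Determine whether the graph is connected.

Yes

A breadth-first search from Xia visits Xia, Pat, Dee, Zed, Ola, Leo, Hal, Yui, Fay — all 9 vertices — so the graph is connected.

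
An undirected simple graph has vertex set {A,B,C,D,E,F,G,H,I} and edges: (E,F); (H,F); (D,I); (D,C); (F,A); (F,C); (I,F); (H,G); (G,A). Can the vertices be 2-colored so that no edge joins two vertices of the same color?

Yes

Color {B, D, F, G} black and {A, C, E, H, I} white. No edge joins two same-colored vertices, so the graph is bipartite.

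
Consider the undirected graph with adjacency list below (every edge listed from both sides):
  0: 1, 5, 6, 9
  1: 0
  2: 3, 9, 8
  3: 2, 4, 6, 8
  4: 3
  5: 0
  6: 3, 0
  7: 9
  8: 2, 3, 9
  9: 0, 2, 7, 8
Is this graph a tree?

|V| = 10, |E| = 12.
A tree on 10 vertices has exactly 9 edges; this graph has 12, so it contains a cycle and is not a tree.

No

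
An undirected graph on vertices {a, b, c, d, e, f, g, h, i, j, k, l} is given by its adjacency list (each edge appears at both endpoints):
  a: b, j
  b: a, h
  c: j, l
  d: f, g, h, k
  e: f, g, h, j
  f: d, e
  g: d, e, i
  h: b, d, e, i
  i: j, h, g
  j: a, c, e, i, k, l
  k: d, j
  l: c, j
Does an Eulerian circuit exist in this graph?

Degrees: a:2, b:2, c:2, d:4, e:4, f:2, g:3, h:4, i:3, j:6, k:2, l:2
Vertices with odd degree: g, i. An Eulerian circuit requires all degrees even.

No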